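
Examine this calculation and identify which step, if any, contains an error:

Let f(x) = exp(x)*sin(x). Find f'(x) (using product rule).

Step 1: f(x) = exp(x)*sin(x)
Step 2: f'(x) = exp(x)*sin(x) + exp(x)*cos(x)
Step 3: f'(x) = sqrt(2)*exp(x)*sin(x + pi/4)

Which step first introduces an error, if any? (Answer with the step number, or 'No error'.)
No error

All steps in this derivation are correct.
The final answer f'(x) = sqrt(2)*exp(x)*sin(x + pi/4) is valid.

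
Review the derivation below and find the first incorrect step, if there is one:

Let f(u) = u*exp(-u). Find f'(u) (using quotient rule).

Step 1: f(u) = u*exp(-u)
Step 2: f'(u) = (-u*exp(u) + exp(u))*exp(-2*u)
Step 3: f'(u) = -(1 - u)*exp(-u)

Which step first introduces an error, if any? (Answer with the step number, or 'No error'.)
Step 3

Step 3 is incorrect due to a sign flip.
The step shows: -(1 - u)*exp(-u)
The correct value should be: (1 - u)*exp(-u)

Explanation: The sign of the whole expression was flipped: the term (1 - u)*exp(-u) was incorrectly written as -(1 - u)*exp(-u)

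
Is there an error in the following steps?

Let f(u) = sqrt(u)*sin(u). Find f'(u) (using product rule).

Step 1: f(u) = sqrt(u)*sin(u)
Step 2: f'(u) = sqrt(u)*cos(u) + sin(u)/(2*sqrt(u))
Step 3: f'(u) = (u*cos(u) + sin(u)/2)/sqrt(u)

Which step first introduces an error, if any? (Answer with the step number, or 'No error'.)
No error

All steps in this derivation are correct.
The final answer f'(u) = (u*cos(u) + sin(u)/2)/sqrt(u) is valid.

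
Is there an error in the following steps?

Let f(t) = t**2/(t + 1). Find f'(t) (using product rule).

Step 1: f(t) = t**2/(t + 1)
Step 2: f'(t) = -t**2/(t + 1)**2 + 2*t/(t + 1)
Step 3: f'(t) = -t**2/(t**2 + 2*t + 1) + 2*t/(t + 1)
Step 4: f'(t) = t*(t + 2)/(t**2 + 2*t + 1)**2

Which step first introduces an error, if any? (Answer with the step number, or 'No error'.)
Step 4

Step 4 is incorrect due to a wrong exponent.
The step shows: t*(t + 2)/(t**2 + 2*t + 1)**2
The correct value should be: t*(t + 2)/(t**2 + 2*t + 1)

Explanation: The exponent -1 on t**2 + 2*t + 1 was incorrectly written as -2: the term t*(t + 2)/(t**2 + 2*t + 1) was incorrectly written as t*(t + 2)/(t**2 + 2*t + 1)**2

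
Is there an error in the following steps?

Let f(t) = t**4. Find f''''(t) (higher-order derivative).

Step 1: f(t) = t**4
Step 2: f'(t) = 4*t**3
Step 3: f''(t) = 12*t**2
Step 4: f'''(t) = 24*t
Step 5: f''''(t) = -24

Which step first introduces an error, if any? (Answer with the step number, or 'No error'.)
Step 5

Step 5 is incorrect due to a sign flip.
The step shows: -24
The correct value should be: 24

Explanation: The sign of the whole expression was flipped: the term 24 was incorrectly written as -24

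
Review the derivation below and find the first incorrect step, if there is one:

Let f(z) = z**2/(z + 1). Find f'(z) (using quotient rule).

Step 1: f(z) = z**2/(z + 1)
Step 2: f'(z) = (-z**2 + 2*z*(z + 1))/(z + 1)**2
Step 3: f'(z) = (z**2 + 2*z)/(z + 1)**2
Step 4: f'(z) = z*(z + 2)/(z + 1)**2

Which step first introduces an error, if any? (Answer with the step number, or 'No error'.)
No error

All steps in this derivation are correct.
The final answer f'(z) = z*(z + 2)/(z + 1)**2 is valid.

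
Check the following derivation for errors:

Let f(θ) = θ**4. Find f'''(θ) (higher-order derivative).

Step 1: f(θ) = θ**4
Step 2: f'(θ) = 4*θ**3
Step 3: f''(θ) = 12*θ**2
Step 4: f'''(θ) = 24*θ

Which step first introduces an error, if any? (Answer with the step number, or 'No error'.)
No error

All steps in this derivation are correct.
The final answer f'''(θ) = 24*θ is valid.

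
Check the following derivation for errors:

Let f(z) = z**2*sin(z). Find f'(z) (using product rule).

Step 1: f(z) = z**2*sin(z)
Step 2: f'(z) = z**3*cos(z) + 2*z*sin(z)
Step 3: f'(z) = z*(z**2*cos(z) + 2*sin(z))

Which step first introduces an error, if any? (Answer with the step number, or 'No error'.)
Step 2

Step 2 is incorrect due to a wrong exponent.
The step shows: z**3*cos(z) + 2*z*sin(z)
The correct value should be: z**2*cos(z) + 2*z*sin(z)

Explanation: The exponent 2 on z was incorrectly written as 3: the term z**2*cos(z) was incorrectly written as z**3*cos(z)
The later steps are derived from this incorrect expression, so the error originates in Step 2.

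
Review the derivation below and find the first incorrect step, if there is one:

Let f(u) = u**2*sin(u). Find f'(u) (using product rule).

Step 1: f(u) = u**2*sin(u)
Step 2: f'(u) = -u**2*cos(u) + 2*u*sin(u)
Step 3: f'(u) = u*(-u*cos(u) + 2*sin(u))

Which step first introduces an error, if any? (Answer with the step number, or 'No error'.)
Step 2

Step 2 is incorrect due to a sign flip.
The step shows: -u**2*cos(u) + 2*u*sin(u)
The correct value should be: u**2*cos(u) + 2*u*sin(u)

Explanation: The sign of one term was flipped: the term u**2*cos(u) was incorrectly written as -u**2*cos(u)
The later steps are derived from this incorrect expression, so the error originates in Step 2.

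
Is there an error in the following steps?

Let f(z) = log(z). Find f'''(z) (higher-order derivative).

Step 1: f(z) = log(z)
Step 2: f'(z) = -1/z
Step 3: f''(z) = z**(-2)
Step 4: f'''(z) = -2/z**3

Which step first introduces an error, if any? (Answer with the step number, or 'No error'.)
Step 2

Step 2 is incorrect due to a sign flip.
The step shows: -1/z
The correct value should be: 1/z

Explanation: The sign of the whole expression was flipped: the term 1/z was incorrectly written as -1/z
The later steps are derived from this incorrect expression, so the error originates in Step 2.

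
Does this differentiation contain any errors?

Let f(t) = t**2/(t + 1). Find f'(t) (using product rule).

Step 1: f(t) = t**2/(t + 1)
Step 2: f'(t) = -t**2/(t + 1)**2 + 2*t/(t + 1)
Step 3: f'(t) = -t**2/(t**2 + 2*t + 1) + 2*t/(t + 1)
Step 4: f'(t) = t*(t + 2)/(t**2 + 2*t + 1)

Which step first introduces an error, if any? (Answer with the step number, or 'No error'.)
No error

All steps in this derivation are correct.
The final answer f'(t) = t*(t + 2)/(t**2 + 2*t + 1) is valid.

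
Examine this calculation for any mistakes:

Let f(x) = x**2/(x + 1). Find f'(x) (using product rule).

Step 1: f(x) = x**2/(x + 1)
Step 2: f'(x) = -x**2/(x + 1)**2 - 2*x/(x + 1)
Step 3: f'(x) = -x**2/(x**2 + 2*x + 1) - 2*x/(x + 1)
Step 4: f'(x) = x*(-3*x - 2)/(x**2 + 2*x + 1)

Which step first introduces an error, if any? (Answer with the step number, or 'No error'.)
Step 2

Step 2 is incorrect due to a sign flip.
The step shows: -x**2/(x + 1)**2 - 2*x/(x + 1)
The correct value should be: -x**2/(x + 1)**2 + 2*x/(x + 1)

Explanation: The sign of one term was flipped: the term 2*x/(x + 1) was incorrectly written as -2*x/(x + 1)
The later steps are derived from this incorrect expression, so the error originates in Step 2.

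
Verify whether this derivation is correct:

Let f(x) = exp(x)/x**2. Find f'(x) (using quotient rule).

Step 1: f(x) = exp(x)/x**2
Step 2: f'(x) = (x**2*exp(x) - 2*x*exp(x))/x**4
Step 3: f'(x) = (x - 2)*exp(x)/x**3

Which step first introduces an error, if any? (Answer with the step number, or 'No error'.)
No error

All steps in this derivation are correct.
The final answer f'(x) = (x - 2)*exp(x)/x**3 is valid.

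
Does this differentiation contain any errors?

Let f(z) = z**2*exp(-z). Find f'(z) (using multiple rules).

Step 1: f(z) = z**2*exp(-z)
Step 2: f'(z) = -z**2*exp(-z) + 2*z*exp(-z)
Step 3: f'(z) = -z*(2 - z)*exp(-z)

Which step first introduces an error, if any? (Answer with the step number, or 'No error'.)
Step 3

Step 3 is incorrect due to a sign flip.
The step shows: -z*(2 - z)*exp(-z)
The correct value should be: z*(2 - z)*exp(-z)

Explanation: The sign of the whole expression was flipped: the term z*(2 - z)*exp(-z) was incorrectly written as -z*(2 - z)*exp(-z)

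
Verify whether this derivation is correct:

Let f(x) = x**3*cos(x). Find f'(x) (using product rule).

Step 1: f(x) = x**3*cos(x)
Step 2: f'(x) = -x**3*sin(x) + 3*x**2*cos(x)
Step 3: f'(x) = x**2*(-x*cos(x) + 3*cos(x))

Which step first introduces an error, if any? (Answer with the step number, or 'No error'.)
Step 3

Step 3 is incorrect due to a wrong trig function.
The step shows: x**2*(-x*cos(x) + 3*cos(x))
The correct value should be: x**2*(-x*sin(x) + 3*cos(x))

Explanation: sin(x) was incorrectly written as cos(x): the term x**2*(-x*sin(x) + 3*cos(x)) was incorrectly written as x**2*(-x*cos(x) + 3*cos(x))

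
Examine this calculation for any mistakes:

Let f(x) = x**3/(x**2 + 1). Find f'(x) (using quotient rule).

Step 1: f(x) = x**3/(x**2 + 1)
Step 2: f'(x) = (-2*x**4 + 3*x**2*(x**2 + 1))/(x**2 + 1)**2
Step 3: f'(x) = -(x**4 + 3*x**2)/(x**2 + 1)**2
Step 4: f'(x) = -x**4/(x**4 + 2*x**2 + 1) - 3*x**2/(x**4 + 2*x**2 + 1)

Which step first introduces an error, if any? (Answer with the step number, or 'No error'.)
Step 3

Step 3 is incorrect due to a sign flip.
The step shows: -(x**4 + 3*x**2)/(x**2 + 1)**2
The correct value should be: (x**4 + 3*x**2)/(x**2 + 1)**2

Explanation: The sign of the whole expression was flipped: the term (x**4 + 3*x**2)/(x**2 + 1)**2 was incorrectly written as -(x**4 + 3*x**2)/(x**2 + 1)**2
The later steps are derived from this incorrect expression, so the error originates in Step 3.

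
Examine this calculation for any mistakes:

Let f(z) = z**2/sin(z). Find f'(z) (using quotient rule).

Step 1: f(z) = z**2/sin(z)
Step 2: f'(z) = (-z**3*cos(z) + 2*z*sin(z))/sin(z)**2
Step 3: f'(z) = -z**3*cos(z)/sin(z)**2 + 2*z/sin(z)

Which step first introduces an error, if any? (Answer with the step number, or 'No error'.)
Step 2

Step 2 is incorrect due to a wrong exponent.
The step shows: (-z**3*cos(z) + 2*z*sin(z))/sin(z)**2
The correct value should be: (-z**2*cos(z) + 2*z*sin(z))/sin(z)**2

Explanation: The exponent 2 on z was incorrectly written as 3: the term (-z**2*cos(z) + 2*z*sin(z))/sin(z)**2 was incorrectly written as (-z**3*cos(z) + 2*z*sin(z))/sin(z)**2
The later steps are derived from this incorrect expression, so the error originates in Step 2.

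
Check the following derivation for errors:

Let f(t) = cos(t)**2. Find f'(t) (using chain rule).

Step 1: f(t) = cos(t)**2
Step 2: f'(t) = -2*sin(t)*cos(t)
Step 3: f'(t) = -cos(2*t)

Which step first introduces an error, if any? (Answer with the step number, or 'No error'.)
Step 3

Step 3 is incorrect due to a wrong trig function.
The step shows: -cos(2*t)
The correct value should be: -sin(2*t)

Explanation: sin(2*t) was incorrectly written as cos(2*t): the term -sin(2*t) was incorrectly written as -cos(2*t)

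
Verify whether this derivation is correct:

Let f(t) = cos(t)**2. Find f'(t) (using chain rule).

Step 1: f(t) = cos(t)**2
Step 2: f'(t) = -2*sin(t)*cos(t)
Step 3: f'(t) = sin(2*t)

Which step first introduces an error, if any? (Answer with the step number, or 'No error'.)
Step 3

Step 3 is incorrect due to a sign flip.
The step shows: sin(2*t)
The correct value should be: -sin(2*t)

Explanation: The sign of the whole expression was flipped: the term -sin(2*t) was incorrectly written as sin(2*t)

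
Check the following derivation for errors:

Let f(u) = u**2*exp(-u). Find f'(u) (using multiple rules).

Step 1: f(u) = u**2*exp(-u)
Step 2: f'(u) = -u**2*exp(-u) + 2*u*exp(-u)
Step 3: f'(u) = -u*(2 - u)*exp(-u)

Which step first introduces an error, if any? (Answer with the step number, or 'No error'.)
Step 3

Step 3 is incorrect due to a sign flip.
The step shows: -u*(2 - u)*exp(-u)
The correct value should be: u*(2 - u)*exp(-u)

Explanation: The sign of the whole expression was flipped: the term u*(2 - u)*exp(-u) was incorrectly written as -u*(2 - u)*exp(-u)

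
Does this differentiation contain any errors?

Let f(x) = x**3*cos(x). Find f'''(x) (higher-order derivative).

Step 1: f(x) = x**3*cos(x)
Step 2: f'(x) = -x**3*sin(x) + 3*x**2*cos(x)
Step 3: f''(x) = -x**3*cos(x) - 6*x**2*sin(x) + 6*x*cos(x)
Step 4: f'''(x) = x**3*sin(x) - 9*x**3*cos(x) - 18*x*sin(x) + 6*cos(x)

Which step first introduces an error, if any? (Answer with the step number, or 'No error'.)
Step 4

Step 4 is incorrect due to a wrong exponent.
The step shows: x**3*sin(x) - 9*x**3*cos(x) - 18*x*sin(x) + 6*cos(x)
The correct value should be: x**3*sin(x) - 9*x**2*cos(x) - 18*x*sin(x) + 6*cos(x)

Explanation: The exponent 2 on x was incorrectly written as 3: the term -9*x**2*cos(x) was incorrectly written as -9*x**3*cos(x)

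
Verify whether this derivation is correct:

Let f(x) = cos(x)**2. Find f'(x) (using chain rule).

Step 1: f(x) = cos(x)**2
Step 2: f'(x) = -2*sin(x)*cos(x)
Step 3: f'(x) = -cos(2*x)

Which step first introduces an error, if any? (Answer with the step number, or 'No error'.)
Step 3

Step 3 is incorrect due to a wrong trig function.
The step shows: -cos(2*x)
The correct value should be: -sin(2*x)

Explanation: sin(2*x) was incorrectly written as cos(2*x): the term -sin(2*x) was incorrectly written as -cos(2*x)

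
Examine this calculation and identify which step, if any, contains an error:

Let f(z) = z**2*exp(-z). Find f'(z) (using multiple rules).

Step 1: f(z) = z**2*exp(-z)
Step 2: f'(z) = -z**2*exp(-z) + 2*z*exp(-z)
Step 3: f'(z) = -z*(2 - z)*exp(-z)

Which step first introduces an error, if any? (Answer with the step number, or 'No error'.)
Step 3

Step 3 is incorrect due to a sign flip.
The step shows: -z*(2 - z)*exp(-z)
The correct value should be: z*(2 - z)*exp(-z)

Explanation: The sign of the whole expression was flipped: the term z*(2 - z)*exp(-z) was incorrectly written as -z*(2 - z)*exp(-z)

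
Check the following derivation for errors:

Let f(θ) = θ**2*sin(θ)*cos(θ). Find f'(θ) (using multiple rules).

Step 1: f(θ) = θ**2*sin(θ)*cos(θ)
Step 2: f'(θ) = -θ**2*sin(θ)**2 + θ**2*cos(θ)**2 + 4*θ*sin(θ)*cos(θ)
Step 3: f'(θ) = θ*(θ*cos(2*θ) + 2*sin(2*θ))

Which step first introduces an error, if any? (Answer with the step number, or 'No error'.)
Step 2

Step 2 is incorrect due to a wrong coefficient.
The step shows: -θ**2*sin(θ)**2 + θ**2*cos(θ)**2 + 4*θ*sin(θ)*cos(θ)
The correct value should be: -θ**2*sin(θ)**2 + θ**2*cos(θ)**2 + 2*θ*sin(θ)*cos(θ)

Explanation: The coefficient 2 was incorrectly written as 4: the term 2*θ*sin(θ)*cos(θ) was incorrectly written as 4*θ*sin(θ)*cos(θ)
The later steps are derived from this incorrect expression, so the error originates in Step 2.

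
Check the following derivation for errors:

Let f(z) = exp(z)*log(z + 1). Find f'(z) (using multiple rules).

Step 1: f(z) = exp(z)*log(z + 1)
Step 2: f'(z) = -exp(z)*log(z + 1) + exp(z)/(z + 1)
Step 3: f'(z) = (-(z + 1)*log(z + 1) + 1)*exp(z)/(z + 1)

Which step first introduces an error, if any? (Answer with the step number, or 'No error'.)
Step 2

Step 2 is incorrect due to a sign flip.
The step shows: -exp(z)*log(z + 1) + exp(z)/(z + 1)
The correct value should be: exp(z)*log(z + 1) + exp(z)/(z + 1)

Explanation: The sign of one term was flipped: the term exp(z)*log(z + 1) was incorrectly written as -exp(z)*log(z + 1)
The later steps are derived from this incorrect expression, so the error originates in Step 2.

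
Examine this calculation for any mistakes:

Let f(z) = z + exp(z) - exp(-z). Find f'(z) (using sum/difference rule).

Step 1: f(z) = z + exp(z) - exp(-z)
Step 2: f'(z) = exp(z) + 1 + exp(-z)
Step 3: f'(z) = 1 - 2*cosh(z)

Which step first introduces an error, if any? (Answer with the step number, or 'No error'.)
Step 3

Step 3 is incorrect due to a sign flip.
The step shows: 1 - 2*cosh(z)
The correct value should be: 2*cosh(z) + 1

Explanation: The sign of one term was flipped: the term 2*cosh(z) was incorrectly written as -2*cosh(z)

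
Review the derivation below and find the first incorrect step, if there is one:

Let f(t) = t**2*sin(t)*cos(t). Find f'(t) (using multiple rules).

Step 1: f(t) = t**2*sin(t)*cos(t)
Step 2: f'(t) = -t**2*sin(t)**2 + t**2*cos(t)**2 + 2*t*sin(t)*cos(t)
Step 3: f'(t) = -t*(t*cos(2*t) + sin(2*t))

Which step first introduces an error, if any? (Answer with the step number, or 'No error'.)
Step 3

Step 3 is incorrect due to a sign flip.
The step shows: -t*(t*cos(2*t) + sin(2*t))
The correct value should be: t*(t*cos(2*t) + sin(2*t))

Explanation: The sign of the whole expression was flipped: the term t*(t*cos(2*t) + sin(2*t)) was incorrectly written as -t*(t*cos(2*t) + sin(2*t))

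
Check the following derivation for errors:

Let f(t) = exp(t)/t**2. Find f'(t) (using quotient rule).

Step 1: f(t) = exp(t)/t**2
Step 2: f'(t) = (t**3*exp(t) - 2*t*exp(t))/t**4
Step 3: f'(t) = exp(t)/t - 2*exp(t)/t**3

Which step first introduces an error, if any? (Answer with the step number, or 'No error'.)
Step 2

Step 2 is incorrect due to a wrong exponent.
The step shows: (t**3*exp(t) - 2*t*exp(t))/t**4
The correct value should be: (t**2*exp(t) - 2*t*exp(t))/t**4

Explanation: The exponent 2 on t was incorrectly written as 3: the term (t**2*exp(t) - 2*t*exp(t))/t**4 was incorrectly written as (t**3*exp(t) - 2*t*exp(t))/t**4
The later steps are derived from this incorrect expression, so the error originates in Step 2.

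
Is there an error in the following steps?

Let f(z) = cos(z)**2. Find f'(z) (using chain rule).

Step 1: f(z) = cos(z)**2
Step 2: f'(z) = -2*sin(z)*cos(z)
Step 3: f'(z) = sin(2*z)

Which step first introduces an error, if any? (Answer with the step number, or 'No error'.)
Step 3

Step 3 is incorrect due to a sign flip.
The step shows: sin(2*z)
The correct value should be: -sin(2*z)

Explanation: The sign of the whole expression was flipped: the term -sin(2*z) was incorrectly written as sin(2*z)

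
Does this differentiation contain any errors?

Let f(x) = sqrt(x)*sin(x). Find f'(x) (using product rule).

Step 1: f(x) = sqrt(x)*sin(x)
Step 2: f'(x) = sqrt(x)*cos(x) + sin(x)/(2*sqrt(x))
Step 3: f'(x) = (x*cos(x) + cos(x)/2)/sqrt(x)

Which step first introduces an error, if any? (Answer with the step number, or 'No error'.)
Step 3

Step 3 is incorrect due to a wrong trig function.
The step shows: (x*cos(x) + cos(x)/2)/sqrt(x)
The correct value should be: (x*cos(x) + sin(x)/2)/sqrt(x)

Explanation: sin(x) was incorrectly written as cos(x): the term (x*cos(x) + sin(x)/2)/sqrt(x) was incorrectly written as (x*cos(x) + cos(x)/2)/sqrt(x)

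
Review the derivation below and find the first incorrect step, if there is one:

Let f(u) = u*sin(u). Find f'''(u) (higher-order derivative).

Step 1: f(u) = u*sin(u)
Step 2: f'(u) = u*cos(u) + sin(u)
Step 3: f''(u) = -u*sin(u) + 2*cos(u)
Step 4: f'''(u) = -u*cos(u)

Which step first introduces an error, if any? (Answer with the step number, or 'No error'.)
Step 4

Step 4 is incorrect due to a dropped term.
The step shows: -u*cos(u)
The correct value should be: -u*cos(u) - 3*sin(u)

Explanation: A term was dropped: the term -3*sin(u) was incorrectly omitted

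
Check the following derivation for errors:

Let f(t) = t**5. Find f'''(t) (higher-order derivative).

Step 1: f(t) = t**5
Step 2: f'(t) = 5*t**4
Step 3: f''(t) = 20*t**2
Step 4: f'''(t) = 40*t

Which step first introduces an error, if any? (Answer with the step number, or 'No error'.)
Step 3

Step 3 is incorrect due to a wrong exponent.
The step shows: 20*t**2
The correct value should be: 20*t**3

Explanation: The exponent 3 on t was incorrectly written as 2: the term 20*t**3 was incorrectly written as 20*t**2
The later steps are derived from this incorrect expression, so the error originates in Step 3.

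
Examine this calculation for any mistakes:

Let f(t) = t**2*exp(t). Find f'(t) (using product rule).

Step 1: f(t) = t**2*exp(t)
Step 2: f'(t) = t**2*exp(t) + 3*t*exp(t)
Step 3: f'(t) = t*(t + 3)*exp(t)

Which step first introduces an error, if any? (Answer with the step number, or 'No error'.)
Step 2

Step 2 is incorrect due to a wrong coefficient.
The step shows: t**2*exp(t) + 3*t*exp(t)
The correct value should be: t**2*exp(t) + 2*t*exp(t)

Explanation: The coefficient 2 was incorrectly written as 3: the term 2*t*exp(t) was incorrectly written as 3*t*exp(t)
The later steps are derived from this incorrect expression, so the error originates in Step 2.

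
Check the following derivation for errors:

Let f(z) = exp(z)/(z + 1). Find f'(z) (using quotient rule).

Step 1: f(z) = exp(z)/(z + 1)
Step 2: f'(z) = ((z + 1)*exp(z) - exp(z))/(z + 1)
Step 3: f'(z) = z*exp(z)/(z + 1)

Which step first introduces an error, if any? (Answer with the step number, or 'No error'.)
Step 2

Step 2 is incorrect due to a wrong exponent.
The step shows: ((z + 1)*exp(z) - exp(z))/(z + 1)
The correct value should be: ((z + 1)*exp(z) - exp(z))/(z + 1)**2

Explanation: The exponent -2 on z + 1 was incorrectly written as -1: the term ((z + 1)*exp(z) - exp(z))/(z + 1)**2 was incorrectly written as ((z + 1)*exp(z) - exp(z))/(z + 1)
The later steps are derived from this incorrect expression, so the error originates in Step 2.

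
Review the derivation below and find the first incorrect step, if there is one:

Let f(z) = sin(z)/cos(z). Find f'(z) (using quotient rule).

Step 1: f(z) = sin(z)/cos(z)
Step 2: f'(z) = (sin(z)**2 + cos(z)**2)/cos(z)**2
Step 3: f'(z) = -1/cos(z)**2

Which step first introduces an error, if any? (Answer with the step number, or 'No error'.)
Step 3

Step 3 is incorrect due to a sign flip.
The step shows: -1/cos(z)**2
The correct value should be: cos(z)**(-2)

Explanation: The sign of the whole expression was flipped: the term cos(z)**(-2) was incorrectly written as -1/cos(z)**2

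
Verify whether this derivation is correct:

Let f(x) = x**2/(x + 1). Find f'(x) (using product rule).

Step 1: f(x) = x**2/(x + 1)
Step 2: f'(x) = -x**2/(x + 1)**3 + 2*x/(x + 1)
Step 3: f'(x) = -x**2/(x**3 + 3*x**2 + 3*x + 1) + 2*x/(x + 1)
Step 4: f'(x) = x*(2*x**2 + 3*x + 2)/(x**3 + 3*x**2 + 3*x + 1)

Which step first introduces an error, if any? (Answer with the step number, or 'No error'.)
Step 2

Step 2 is incorrect due to a wrong exponent.
The step shows: -x**2/(x + 1)**3 + 2*x/(x + 1)
The correct value should be: -x**2/(x + 1)**2 + 2*x/(x + 1)

Explanation: The exponent -2 on x + 1 was incorrectly written as -3: the term -x**2/(x + 1)**2 was incorrectly written as -x**2/(x + 1)**3
The later steps are derived from this incorrect expression, so the error originates in Step 2.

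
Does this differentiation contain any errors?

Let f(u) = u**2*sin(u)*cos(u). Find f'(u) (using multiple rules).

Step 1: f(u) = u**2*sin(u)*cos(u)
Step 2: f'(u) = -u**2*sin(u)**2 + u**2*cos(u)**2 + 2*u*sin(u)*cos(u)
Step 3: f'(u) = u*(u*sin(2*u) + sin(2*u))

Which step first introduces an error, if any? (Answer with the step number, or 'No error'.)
Step 3

Step 3 is incorrect due to a wrong trig function.
The step shows: u*(u*sin(2*u) + sin(2*u))
The correct value should be: u*(u*cos(2*u) + sin(2*u))

Explanation: cos(2*u) was incorrectly written as sin(2*u): the term u*(u*cos(2*u) + sin(2*u)) was incorrectly written as u*(u*sin(2*u) + sin(2*u))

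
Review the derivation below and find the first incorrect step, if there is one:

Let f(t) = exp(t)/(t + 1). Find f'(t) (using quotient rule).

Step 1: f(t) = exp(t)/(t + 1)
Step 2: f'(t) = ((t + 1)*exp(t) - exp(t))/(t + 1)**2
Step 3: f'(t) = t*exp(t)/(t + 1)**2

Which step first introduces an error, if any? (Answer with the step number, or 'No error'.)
No error

All steps in this derivation are correct.
The final answer f'(t) = t*exp(t)/(t + 1)**2 is valid.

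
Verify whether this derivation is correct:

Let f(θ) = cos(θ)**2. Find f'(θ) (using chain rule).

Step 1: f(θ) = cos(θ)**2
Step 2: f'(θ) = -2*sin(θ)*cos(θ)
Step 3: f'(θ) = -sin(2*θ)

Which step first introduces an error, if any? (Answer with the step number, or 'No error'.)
No error

All steps in this derivation are correct.
The final answer f'(θ) = -sin(2*θ) is valid.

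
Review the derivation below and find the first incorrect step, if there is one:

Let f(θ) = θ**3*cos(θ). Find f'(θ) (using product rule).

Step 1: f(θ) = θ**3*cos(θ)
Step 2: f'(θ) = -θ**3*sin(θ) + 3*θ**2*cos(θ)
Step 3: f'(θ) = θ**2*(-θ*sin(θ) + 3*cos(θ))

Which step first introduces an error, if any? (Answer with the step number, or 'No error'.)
No error

All steps in this derivation are correct.
The final answer f'(θ) = θ**2*(-θ*sin(θ) + 3*cos(θ)) is valid.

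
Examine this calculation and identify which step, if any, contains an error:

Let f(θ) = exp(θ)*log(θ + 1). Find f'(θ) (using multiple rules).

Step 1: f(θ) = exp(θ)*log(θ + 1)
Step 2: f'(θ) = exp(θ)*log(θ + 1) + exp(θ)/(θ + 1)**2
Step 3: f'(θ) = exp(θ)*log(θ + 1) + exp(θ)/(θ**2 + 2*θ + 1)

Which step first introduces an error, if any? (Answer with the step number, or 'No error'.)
Step 2

Step 2 is incorrect due to a wrong exponent.
The step shows: exp(θ)*log(θ + 1) + exp(θ)/(θ + 1)**2
The correct value should be: exp(θ)*log(θ + 1) + exp(θ)/(θ + 1)

Explanation: The exponent -1 on θ + 1 was incorrectly written as -2: the term exp(θ)/(θ + 1) was incorrectly written as exp(θ)/(θ + 1)**2
The later steps are derived from this incorrect expression, so the error originates in Step 2.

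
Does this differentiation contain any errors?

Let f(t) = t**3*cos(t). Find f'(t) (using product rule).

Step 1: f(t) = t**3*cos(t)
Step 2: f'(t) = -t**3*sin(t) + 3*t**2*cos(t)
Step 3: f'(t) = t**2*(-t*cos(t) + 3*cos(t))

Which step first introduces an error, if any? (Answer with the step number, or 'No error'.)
Step 3

Step 3 is incorrect due to a wrong trig function.
The step shows: t**2*(-t*cos(t) + 3*cos(t))
The correct value should be: t**2*(-t*sin(t) + 3*cos(t))

Explanation: sin(t) was incorrectly written as cos(t): the term t**2*(-t*sin(t) + 3*cos(t)) was incorrectly written as t**2*(-t*cos(t) + 3*cos(t))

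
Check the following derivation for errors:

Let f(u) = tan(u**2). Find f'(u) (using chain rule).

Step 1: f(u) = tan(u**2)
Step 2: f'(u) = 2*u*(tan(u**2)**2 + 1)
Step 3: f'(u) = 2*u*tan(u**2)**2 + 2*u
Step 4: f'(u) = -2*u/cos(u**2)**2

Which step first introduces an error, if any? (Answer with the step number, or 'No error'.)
Step 4

Step 4 is incorrect due to a sign flip.
The step shows: -2*u/cos(u**2)**2
The correct value should be: 2*u/cos(u**2)**2

Explanation: The sign of the whole expression was flipped: the term 2*u/cos(u**2)**2 was incorrectly written as -2*u/cos(u**2)**2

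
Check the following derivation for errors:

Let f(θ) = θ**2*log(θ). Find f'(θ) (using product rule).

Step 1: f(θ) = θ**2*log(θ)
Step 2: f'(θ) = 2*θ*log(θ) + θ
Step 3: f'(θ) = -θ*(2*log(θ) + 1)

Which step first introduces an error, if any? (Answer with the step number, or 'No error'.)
Step 3

Step 3 is incorrect due to a sign flip.
The step shows: -θ*(2*log(θ) + 1)
The correct value should be: θ*(2*log(θ) + 1)

Explanation: The sign of the whole expression was flipped: the term θ*(2*log(θ) + 1) was incorrectly written as -θ*(2*log(θ) + 1)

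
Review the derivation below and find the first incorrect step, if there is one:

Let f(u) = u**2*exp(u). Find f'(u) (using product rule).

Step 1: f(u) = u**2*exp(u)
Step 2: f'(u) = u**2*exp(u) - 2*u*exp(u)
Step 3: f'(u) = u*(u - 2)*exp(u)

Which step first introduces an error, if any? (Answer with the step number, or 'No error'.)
Step 2

Step 2 is incorrect due to a sign flip.
The step shows: u**2*exp(u) - 2*u*exp(u)
The correct value should be: u**2*exp(u) + 2*u*exp(u)

Explanation: The sign of one term was flipped: the term 2*u*exp(u) was incorrectly written as -2*u*exp(u)
The later steps are derived from this incorrect expression, so the error originates in Step 2.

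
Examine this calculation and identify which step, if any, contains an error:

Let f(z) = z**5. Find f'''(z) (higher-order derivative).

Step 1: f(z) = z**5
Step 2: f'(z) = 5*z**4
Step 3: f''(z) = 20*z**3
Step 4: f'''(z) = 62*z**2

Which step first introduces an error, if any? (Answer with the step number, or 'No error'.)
Step 4

Step 4 is incorrect due to a wrong coefficient.
The step shows: 62*z**2
The correct value should be: 60*z**2

Explanation: The coefficient 60 was incorrectly written as 62: the term 60*z**2 was incorrectly written as 62*z**2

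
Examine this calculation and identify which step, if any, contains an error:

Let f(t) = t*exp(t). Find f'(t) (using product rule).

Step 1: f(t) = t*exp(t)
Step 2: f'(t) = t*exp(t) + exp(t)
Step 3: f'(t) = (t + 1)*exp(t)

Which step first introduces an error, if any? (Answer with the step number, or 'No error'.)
No error

All steps in this derivation are correct.
The final answer f'(t) = (t + 1)*exp(t) is valid.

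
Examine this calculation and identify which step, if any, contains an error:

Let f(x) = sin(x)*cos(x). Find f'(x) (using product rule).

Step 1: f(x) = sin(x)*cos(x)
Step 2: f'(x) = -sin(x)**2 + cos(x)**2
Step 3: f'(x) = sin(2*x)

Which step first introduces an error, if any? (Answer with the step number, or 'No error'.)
Step 3

Step 3 is incorrect due to a wrong trig function.
The step shows: sin(2*x)
The correct value should be: cos(2*x)

Explanation: cos(2*x) was incorrectly written as sin(2*x): the term cos(2*x) was incorrectly written as sin(2*x)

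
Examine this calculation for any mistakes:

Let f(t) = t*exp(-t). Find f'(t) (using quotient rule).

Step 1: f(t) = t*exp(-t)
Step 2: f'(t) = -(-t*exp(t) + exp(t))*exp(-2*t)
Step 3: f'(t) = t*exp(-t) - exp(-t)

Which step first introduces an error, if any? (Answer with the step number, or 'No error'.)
Step 2

Step 2 is incorrect due to a sign flip.
The step shows: -(-t*exp(t) + exp(t))*exp(-2*t)
The correct value should be: (-t*exp(t) + exp(t))*exp(-2*t)

Explanation: The sign of the whole expression was flipped: the term (-t*exp(t) + exp(t))*exp(-2*t) was incorrectly written as -(-t*exp(t) + exp(t))*exp(-2*t)
The later steps are derived from this incorrect expression, so the error originates in Step 2.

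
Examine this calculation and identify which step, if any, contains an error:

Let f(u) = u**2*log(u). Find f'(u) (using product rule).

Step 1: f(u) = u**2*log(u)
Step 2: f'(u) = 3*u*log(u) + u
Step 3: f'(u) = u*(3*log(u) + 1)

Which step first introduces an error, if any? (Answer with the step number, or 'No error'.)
Step 2

Step 2 is incorrect due to a wrong coefficient.
The step shows: 3*u*log(u) + u
The correct value should be: 2*u*log(u) + u

Explanation: The coefficient 2 was incorrectly written as 3: the term 2*u*log(u) was incorrectly written as 3*u*log(u)
The later steps are derived from this incorrect expression, so the error originates in Step 2.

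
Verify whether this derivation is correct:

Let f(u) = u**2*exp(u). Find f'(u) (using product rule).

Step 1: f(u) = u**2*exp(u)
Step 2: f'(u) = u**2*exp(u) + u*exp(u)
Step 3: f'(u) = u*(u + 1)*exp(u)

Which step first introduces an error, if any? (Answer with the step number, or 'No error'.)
Step 2

Step 2 is incorrect due to a wrong coefficient.
The step shows: u**2*exp(u) + u*exp(u)
The correct value should be: u**2*exp(u) + 2*u*exp(u)

Explanation: The coefficient 2 was incorrectly written as 1: the term 2*u*exp(u) was incorrectly written as u*exp(u)
The later steps are derived from this incorrect expression, so the error originates in Step 2.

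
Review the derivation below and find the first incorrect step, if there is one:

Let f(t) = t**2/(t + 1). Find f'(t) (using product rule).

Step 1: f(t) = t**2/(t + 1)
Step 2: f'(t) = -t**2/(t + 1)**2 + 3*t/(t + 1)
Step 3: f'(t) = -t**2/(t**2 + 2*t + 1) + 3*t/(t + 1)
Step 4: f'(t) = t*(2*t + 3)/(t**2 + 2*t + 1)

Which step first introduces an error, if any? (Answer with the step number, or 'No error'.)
Step 2

Step 2 is incorrect due to a wrong coefficient.
The step shows: -t**2/(t + 1)**2 + 3*t/(t + 1)
The correct value should be: -t**2/(t + 1)**2 + 2*t/(t + 1)

Explanation: The coefficient 2 was incorrectly written as 3: the term 2*t/(t + 1) was incorrectly written as 3*t/(t + 1)
The later steps are derived from this incorrect expression, so the error originates in Step 2.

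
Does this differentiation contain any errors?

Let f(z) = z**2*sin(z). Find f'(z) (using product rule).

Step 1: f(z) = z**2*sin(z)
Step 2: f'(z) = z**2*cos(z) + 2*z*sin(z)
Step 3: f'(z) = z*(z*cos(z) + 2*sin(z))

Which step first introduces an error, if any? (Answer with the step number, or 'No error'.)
No error

All steps in this derivation are correct.
The final answer f'(z) = z*(z*cos(z) + 2*sin(z)) is valid.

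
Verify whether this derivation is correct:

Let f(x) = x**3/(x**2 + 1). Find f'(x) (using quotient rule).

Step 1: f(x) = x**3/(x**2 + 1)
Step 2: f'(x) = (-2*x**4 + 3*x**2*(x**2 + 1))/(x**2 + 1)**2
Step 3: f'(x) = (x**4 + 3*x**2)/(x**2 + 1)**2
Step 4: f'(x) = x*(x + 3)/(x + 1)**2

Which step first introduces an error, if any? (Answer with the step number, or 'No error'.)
Step 4

Step 4 is incorrect due to a wrong exponent.
The step shows: x*(x + 3)/(x + 1)**2
The correct value should be: x**2*(x**2 + 3)/(x**2 + 1)**2

Explanation: The exponent 2 on x was incorrectly written as 1: the term x**2*(x**2 + 3)/(x**2 + 1)**2 was incorrectly written as x*(x + 3)/(x + 1)**2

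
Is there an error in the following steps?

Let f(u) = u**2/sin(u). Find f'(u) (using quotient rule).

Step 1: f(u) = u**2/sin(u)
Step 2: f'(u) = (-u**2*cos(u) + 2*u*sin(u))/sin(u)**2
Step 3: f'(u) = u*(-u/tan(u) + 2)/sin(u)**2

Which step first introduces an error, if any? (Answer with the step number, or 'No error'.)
Step 3

Step 3 is incorrect due to a wrong exponent.
The step shows: u*(-u/tan(u) + 2)/sin(u)**2
The correct value should be: u*(-u/tan(u) + 2)/sin(u)

Explanation: The exponent -1 on sin(u) was incorrectly written as -2: the term u*(-u/tan(u) + 2)/sin(u) was incorrectly written as u*(-u/tan(u) + 2)/sin(u)**2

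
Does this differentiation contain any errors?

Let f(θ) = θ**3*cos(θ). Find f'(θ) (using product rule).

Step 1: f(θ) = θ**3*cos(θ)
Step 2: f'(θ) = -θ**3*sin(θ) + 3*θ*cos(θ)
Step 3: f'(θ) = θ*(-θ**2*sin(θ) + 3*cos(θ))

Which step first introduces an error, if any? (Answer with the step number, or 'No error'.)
Step 2

Step 2 is incorrect due to a wrong exponent.
The step shows: -θ**3*sin(θ) + 3*θ*cos(θ)
The correct value should be: -θ**3*sin(θ) + 3*θ**2*cos(θ)

Explanation: The exponent 2 on θ was incorrectly written as 1: the term 3*θ**2*cos(θ) was incorrectly written as 3*θ*cos(θ)
The later steps are derived from this incorrect expression, so the error originates in Step 2.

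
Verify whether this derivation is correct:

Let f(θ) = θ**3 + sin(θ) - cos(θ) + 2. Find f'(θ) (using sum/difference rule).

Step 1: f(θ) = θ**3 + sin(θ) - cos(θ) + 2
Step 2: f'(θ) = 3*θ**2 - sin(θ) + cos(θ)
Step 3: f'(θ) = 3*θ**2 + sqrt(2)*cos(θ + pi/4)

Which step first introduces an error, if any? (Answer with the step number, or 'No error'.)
Step 2

Step 2 is incorrect due to a sign flip.
The step shows: 3*θ**2 - sin(θ) + cos(θ)
The correct value should be: 3*θ**2 + sin(θ) + cos(θ)

Explanation: The sign of one term was flipped: the term sin(θ) was incorrectly written as -sin(θ)
The later steps are derived from this incorrect expression, so the error originates in Step 2.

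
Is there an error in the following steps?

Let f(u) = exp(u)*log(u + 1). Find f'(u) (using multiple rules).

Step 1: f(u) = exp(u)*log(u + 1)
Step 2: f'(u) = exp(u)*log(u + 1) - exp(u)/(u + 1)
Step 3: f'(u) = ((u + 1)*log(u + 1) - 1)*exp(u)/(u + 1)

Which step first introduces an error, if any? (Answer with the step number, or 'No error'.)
Step 2

Step 2 is incorrect due to a sign flip.
The step shows: exp(u)*log(u + 1) - exp(u)/(u + 1)
The correct value should be: exp(u)*log(u + 1) + exp(u)/(u + 1)

Explanation: The sign of one term was flipped: the term exp(u)/(u + 1) was incorrectly written as -exp(u)/(u + 1)
The later steps are derived from this incorrect expression, so the error originates in Step 2.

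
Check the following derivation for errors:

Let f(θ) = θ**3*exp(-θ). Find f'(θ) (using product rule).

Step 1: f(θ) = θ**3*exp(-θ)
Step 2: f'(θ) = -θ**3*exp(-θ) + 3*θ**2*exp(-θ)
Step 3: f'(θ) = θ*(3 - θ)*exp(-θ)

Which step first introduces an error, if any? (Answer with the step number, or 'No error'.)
Step 3

Step 3 is incorrect due to a wrong exponent.
The step shows: θ*(3 - θ)*exp(-θ)
The correct value should be: θ**2*(3 - θ)*exp(-θ)

Explanation: The exponent 2 on θ was incorrectly written as 1: the term θ**2*(3 - θ)*exp(-θ) was incorrectly written as θ*(3 - θ)*exp(-θ)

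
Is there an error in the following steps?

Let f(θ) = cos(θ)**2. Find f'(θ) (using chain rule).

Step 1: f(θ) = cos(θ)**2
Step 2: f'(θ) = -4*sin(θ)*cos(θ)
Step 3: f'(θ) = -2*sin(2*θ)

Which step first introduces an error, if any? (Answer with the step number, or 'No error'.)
Step 2

Step 2 is incorrect due to a wrong coefficient.
The step shows: -4*sin(θ)*cos(θ)
The correct value should be: -2*sin(θ)*cos(θ)

Explanation: The coefficient -2 was incorrectly written as -4: the term -2*sin(θ)*cos(θ) was incorrectly written as -4*sin(θ)*cos(θ)
The later steps are derived from this incorrect expression, so the error originates in Step 2.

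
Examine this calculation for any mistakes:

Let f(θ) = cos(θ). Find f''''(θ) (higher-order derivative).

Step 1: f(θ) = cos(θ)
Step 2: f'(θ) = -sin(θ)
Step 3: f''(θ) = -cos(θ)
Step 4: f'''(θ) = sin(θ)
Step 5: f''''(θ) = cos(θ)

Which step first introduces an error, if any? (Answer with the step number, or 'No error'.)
No error

All steps in this derivation are correct.
The final answer f''''(θ) = cos(θ) is valid.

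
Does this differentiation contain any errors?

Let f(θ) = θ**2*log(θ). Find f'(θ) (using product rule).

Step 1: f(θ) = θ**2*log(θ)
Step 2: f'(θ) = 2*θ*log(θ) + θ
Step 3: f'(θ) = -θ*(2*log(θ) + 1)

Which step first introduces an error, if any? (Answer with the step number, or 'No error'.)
Step 3

Step 3 is incorrect due to a sign flip.
The step shows: -θ*(2*log(θ) + 1)
The correct value should be: θ*(2*log(θ) + 1)

Explanation: The sign of the whole expression was flipped: the term θ*(2*log(θ) + 1) was incorrectly written as -θ*(2*log(θ) + 1)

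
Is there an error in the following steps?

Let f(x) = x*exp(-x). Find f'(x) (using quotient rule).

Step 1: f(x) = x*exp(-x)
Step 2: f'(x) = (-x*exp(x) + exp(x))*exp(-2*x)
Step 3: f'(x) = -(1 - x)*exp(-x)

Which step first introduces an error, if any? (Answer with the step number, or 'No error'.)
Step 3

Step 3 is incorrect due to a sign flip.
The step shows: -(1 - x)*exp(-x)
The correct value should be: (1 - x)*exp(-x)

Explanation: The sign of the whole expression was flipped: the term (1 - x)*exp(-x) was incorrectly written as -(1 - x)*exp(-x)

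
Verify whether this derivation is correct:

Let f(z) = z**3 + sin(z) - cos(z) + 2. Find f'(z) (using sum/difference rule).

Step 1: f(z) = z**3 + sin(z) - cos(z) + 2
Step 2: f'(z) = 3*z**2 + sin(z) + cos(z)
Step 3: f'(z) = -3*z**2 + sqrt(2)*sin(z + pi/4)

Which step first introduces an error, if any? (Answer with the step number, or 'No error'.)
Step 3

Step 3 is incorrect due to a sign flip.
The step shows: -3*z**2 + sqrt(2)*sin(z + pi/4)
The correct value should be: 3*z**2 + sqrt(2)*sin(z + pi/4)

Explanation: The sign of one term was flipped: the term 3*z**2 was incorrectly written as -3*z**2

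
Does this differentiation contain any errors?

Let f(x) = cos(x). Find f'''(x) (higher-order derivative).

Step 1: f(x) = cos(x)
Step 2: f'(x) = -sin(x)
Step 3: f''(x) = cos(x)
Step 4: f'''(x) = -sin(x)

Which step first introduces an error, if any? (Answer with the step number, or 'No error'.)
Step 3

Step 3 is incorrect due to a sign flip.
The step shows: cos(x)
The correct value should be: -cos(x)

Explanation: The sign of the whole expression was flipped: the term -cos(x) was incorrectly written as cos(x)
The later steps are derived from this incorrect expression, so the error originates in Step 3.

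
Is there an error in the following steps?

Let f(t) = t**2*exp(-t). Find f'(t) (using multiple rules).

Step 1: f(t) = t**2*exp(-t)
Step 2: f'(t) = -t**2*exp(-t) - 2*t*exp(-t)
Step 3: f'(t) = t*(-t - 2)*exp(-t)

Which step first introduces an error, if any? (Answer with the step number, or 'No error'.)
Step 2

Step 2 is incorrect due to a sign flip.
The step shows: -t**2*exp(-t) - 2*t*exp(-t)
The correct value should be: -t**2*exp(-t) + 2*t*exp(-t)

Explanation: The sign of one term was flipped: the term 2*t*exp(-t) was incorrectly written as -2*t*exp(-t)
The later steps are derived from this incorrect expression, so the error originates in Step 2.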